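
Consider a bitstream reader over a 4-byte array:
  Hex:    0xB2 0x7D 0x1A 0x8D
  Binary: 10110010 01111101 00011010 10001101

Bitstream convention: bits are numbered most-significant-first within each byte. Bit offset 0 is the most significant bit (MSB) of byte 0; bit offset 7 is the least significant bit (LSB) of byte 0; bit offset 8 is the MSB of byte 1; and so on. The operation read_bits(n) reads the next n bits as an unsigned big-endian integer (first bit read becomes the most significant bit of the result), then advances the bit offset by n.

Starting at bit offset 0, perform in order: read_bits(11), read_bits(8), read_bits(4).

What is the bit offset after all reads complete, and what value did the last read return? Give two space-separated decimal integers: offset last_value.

Read 1: bits[0:11] width=11 -> value=1427 (bin 10110010011); offset now 11 = byte 1 bit 3; 21 bits remain
Read 2: bits[11:19] width=8 -> value=232 (bin 11101000); offset now 19 = byte 2 bit 3; 13 bits remain
Read 3: bits[19:23] width=4 -> value=13 (bin 1101); offset now 23 = byte 2 bit 7; 9 bits remain

Answer: 23 13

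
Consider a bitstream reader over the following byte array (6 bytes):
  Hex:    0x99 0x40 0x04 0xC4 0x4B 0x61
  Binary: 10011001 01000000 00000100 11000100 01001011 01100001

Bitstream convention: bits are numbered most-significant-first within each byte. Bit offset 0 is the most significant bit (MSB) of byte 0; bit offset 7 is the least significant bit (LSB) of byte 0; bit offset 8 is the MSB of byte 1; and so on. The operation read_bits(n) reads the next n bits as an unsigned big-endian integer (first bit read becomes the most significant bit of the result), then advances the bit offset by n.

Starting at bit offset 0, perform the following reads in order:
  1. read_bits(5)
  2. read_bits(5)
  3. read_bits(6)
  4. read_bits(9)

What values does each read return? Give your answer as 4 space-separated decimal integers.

Answer: 19 5 0 9

Derivation:
Read 1: bits[0:5] width=5 -> value=19 (bin 10011); offset now 5 = byte 0 bit 5; 43 bits remain
Read 2: bits[5:10] width=5 -> value=5 (bin 00101); offset now 10 = byte 1 bit 2; 38 bits remain
Read 3: bits[10:16] width=6 -> value=0 (bin 000000); offset now 16 = byte 2 bit 0; 32 bits remain
Read 4: bits[16:25] width=9 -> value=9 (bin 000001001); offset now 25 = byte 3 bit 1; 23 bits remain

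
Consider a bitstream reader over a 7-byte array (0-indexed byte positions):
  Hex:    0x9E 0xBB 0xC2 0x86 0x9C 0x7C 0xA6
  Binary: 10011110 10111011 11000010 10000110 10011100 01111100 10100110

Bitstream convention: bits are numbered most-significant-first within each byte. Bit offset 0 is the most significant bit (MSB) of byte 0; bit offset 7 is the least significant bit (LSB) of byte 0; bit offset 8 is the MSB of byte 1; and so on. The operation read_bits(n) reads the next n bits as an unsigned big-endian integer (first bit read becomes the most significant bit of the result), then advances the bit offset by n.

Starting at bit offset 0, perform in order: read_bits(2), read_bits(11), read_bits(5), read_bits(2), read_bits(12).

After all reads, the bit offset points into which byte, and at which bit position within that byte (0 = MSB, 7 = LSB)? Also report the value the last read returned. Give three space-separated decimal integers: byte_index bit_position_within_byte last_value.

Read 1: bits[0:2] width=2 -> value=2 (bin 10); offset now 2 = byte 0 bit 2; 54 bits remain
Read 2: bits[2:13] width=11 -> value=983 (bin 01111010111); offset now 13 = byte 1 bit 5; 43 bits remain
Read 3: bits[13:18] width=5 -> value=15 (bin 01111); offset now 18 = byte 2 bit 2; 38 bits remain
Read 4: bits[18:20] width=2 -> value=0 (bin 00); offset now 20 = byte 2 bit 4; 36 bits remain
Read 5: bits[20:32] width=12 -> value=646 (bin 001010000110); offset now 32 = byte 4 bit 0; 24 bits remain

Answer: 4 0 646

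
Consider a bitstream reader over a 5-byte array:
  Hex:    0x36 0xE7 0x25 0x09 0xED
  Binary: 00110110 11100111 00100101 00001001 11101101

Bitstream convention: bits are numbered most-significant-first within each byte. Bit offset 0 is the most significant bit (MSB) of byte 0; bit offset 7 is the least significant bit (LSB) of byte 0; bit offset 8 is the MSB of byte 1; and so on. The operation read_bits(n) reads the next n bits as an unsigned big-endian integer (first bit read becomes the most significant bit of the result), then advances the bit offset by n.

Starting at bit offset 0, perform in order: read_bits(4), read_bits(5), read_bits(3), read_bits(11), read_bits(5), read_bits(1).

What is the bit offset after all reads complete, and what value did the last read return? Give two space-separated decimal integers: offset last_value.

Answer: 29 1

Derivation:
Read 1: bits[0:4] width=4 -> value=3 (bin 0011); offset now 4 = byte 0 bit 4; 36 bits remain
Read 2: bits[4:9] width=5 -> value=13 (bin 01101); offset now 9 = byte 1 bit 1; 31 bits remain
Read 3: bits[9:12] width=3 -> value=6 (bin 110); offset now 12 = byte 1 bit 4; 28 bits remain
Read 4: bits[12:23] width=11 -> value=914 (bin 01110010010); offset now 23 = byte 2 bit 7; 17 bits remain
Read 5: bits[23:28] width=5 -> value=16 (bin 10000); offset now 28 = byte 3 bit 4; 12 bits remain
Read 6: bits[28:29] width=1 -> value=1 (bin 1); offset now 29 = byte 3 bit 5; 11 bits remain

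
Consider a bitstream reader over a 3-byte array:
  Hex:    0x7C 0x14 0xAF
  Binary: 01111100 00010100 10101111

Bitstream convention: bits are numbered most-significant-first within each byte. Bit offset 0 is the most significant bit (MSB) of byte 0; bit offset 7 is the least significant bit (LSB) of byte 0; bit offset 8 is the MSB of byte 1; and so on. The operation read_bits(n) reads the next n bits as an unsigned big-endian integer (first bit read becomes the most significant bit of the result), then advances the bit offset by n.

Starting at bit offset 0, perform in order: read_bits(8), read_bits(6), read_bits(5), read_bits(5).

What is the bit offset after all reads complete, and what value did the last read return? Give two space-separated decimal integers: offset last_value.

Answer: 24 15

Derivation:
Read 1: bits[0:8] width=8 -> value=124 (bin 01111100); offset now 8 = byte 1 bit 0; 16 bits remain
Read 2: bits[8:14] width=6 -> value=5 (bin 000101); offset now 14 = byte 1 bit 6; 10 bits remain
Read 3: bits[14:19] width=5 -> value=5 (bin 00101); offset now 19 = byte 2 bit 3; 5 bits remain
Read 4: bits[19:24] width=5 -> value=15 (bin 01111); offset now 24 = byte 3 bit 0; 0 bits remain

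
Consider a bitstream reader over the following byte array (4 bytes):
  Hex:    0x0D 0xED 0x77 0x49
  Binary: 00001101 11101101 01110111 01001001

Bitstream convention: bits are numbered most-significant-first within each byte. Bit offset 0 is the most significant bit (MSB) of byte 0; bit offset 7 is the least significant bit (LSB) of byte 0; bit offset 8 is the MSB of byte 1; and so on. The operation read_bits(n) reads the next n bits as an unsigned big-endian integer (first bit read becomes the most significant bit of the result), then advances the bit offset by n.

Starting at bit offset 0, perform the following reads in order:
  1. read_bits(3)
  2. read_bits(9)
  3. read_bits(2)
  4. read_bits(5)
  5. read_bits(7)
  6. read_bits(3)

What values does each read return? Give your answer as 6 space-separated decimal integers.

Answer: 0 222 3 11 93 1

Derivation:
Read 1: bits[0:3] width=3 -> value=0 (bin 000); offset now 3 = byte 0 bit 3; 29 bits remain
Read 2: bits[3:12] width=9 -> value=222 (bin 011011110); offset now 12 = byte 1 bit 4; 20 bits remain
Read 3: bits[12:14] width=2 -> value=3 (bin 11); offset now 14 = byte 1 bit 6; 18 bits remain
Read 4: bits[14:19] width=5 -> value=11 (bin 01011); offset now 19 = byte 2 bit 3; 13 bits remain
Read 5: bits[19:26] width=7 -> value=93 (bin 1011101); offset now 26 = byte 3 bit 2; 6 bits remain
Read 6: bits[26:29] width=3 -> value=1 (bin 001); offset now 29 = byte 3 bit 5; 3 bits remain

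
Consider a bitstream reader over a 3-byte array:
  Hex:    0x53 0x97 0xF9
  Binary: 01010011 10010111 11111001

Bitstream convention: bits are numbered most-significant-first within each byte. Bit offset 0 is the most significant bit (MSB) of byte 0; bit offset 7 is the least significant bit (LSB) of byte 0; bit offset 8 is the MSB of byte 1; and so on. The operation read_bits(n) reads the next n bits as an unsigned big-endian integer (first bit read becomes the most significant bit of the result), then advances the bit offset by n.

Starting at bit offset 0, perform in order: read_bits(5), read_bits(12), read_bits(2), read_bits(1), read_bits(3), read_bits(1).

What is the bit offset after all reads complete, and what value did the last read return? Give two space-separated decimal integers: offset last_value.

Read 1: bits[0:5] width=5 -> value=10 (bin 01010); offset now 5 = byte 0 bit 5; 19 bits remain
Read 2: bits[5:17] width=12 -> value=1839 (bin 011100101111); offset now 17 = byte 2 bit 1; 7 bits remain
Read 3: bits[17:19] width=2 -> value=3 (bin 11); offset now 19 = byte 2 bit 3; 5 bits remain
Read 4: bits[19:20] width=1 -> value=1 (bin 1); offset now 20 = byte 2 bit 4; 4 bits remain
Read 5: bits[20:23] width=3 -> value=4 (bin 100); offset now 23 = byte 2 bit 7; 1 bits remain
Read 6: bits[23:24] width=1 -> value=1 (bin 1); offset now 24 = byte 3 bit 0; 0 bits remain

Answer: 24 1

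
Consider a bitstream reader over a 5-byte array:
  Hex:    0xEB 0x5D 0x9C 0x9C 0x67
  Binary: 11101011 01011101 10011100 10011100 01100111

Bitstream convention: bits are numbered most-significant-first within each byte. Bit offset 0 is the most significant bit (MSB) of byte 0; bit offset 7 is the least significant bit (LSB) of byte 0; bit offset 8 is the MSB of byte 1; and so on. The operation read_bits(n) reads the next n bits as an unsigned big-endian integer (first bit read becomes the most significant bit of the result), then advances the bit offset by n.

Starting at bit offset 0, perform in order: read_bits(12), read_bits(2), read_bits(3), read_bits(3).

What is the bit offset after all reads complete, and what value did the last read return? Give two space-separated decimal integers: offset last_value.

Read 1: bits[0:12] width=12 -> value=3765 (bin 111010110101); offset now 12 = byte 1 bit 4; 28 bits remain
Read 2: bits[12:14] width=2 -> value=3 (bin 11); offset now 14 = byte 1 bit 6; 26 bits remain
Read 3: bits[14:17] width=3 -> value=3 (bin 011); offset now 17 = byte 2 bit 1; 23 bits remain
Read 4: bits[17:20] width=3 -> value=1 (bin 001); offset now 20 = byte 2 bit 4; 20 bits remain

Answer: 20 1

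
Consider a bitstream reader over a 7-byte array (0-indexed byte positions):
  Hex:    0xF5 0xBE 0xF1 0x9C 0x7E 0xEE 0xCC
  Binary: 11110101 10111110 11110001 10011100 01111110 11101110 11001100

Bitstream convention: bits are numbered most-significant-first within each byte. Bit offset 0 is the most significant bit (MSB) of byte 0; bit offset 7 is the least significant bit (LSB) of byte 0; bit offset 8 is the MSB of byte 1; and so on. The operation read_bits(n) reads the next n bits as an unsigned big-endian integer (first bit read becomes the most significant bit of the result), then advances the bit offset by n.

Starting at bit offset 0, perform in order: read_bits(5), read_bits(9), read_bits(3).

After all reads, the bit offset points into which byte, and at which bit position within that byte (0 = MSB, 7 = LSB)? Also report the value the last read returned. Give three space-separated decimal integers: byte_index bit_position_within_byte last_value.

Answer: 2 1 5

Derivation:
Read 1: bits[0:5] width=5 -> value=30 (bin 11110); offset now 5 = byte 0 bit 5; 51 bits remain
Read 2: bits[5:14] width=9 -> value=367 (bin 101101111); offset now 14 = byte 1 bit 6; 42 bits remain
Read 3: bits[14:17] width=3 -> value=5 (bin 101); offset now 17 = byte 2 bit 1; 39 bits remain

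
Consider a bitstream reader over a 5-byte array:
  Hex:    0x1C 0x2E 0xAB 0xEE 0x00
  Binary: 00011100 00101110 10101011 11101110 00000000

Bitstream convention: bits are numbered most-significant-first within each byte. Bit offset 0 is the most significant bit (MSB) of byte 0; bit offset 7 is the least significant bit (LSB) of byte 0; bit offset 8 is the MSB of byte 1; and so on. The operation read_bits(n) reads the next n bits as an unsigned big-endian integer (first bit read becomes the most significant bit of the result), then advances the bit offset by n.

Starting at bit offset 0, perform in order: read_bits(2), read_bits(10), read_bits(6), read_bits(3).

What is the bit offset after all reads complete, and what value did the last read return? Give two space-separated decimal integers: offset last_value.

Read 1: bits[0:2] width=2 -> value=0 (bin 00); offset now 2 = byte 0 bit 2; 38 bits remain
Read 2: bits[2:12] width=10 -> value=450 (bin 0111000010); offset now 12 = byte 1 bit 4; 28 bits remain
Read 3: bits[12:18] width=6 -> value=58 (bin 111010); offset now 18 = byte 2 bit 2; 22 bits remain
Read 4: bits[18:21] width=3 -> value=5 (bin 101); offset now 21 = byte 2 bit 5; 19 bits remain

Answer: 21 5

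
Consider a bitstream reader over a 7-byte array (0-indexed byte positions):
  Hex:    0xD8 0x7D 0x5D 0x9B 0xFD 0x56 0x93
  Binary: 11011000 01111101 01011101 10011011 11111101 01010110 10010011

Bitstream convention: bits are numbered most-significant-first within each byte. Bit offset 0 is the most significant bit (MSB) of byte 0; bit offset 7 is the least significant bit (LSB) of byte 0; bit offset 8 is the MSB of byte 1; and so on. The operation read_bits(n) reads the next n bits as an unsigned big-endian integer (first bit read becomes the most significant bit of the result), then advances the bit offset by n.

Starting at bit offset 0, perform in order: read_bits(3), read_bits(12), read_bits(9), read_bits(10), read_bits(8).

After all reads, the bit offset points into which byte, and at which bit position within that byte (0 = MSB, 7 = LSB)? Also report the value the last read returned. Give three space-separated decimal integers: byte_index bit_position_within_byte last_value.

Read 1: bits[0:3] width=3 -> value=6 (bin 110); offset now 3 = byte 0 bit 3; 53 bits remain
Read 2: bits[3:15] width=12 -> value=3134 (bin 110000111110); offset now 15 = byte 1 bit 7; 41 bits remain
Read 3: bits[15:24] width=9 -> value=349 (bin 101011101); offset now 24 = byte 3 bit 0; 32 bits remain
Read 4: bits[24:34] width=10 -> value=623 (bin 1001101111); offset now 34 = byte 4 bit 2; 22 bits remain
Read 5: bits[34:42] width=8 -> value=245 (bin 11110101); offset now 42 = byte 5 bit 2; 14 bits remain

Answer: 5 2 245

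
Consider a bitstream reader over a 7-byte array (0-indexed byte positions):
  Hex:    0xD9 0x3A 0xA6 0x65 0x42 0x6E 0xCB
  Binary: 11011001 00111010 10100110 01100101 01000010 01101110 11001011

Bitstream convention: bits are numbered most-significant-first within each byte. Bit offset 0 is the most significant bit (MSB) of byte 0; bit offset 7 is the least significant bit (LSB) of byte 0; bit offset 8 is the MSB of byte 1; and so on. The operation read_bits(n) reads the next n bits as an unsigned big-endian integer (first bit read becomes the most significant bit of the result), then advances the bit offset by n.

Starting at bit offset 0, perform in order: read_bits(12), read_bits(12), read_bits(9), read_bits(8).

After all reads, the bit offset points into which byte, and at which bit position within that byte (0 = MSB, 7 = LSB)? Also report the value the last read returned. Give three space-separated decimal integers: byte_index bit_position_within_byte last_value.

Answer: 5 1 132

Derivation:
Read 1: bits[0:12] width=12 -> value=3475 (bin 110110010011); offset now 12 = byte 1 bit 4; 44 bits remain
Read 2: bits[12:24] width=12 -> value=2726 (bin 101010100110); offset now 24 = byte 3 bit 0; 32 bits remain
Read 3: bits[24:33] width=9 -> value=202 (bin 011001010); offset now 33 = byte 4 bit 1; 23 bits remain
Read 4: bits[33:41] width=8 -> value=132 (bin 10000100); offset now 41 = byte 5 bit 1; 15 bits remain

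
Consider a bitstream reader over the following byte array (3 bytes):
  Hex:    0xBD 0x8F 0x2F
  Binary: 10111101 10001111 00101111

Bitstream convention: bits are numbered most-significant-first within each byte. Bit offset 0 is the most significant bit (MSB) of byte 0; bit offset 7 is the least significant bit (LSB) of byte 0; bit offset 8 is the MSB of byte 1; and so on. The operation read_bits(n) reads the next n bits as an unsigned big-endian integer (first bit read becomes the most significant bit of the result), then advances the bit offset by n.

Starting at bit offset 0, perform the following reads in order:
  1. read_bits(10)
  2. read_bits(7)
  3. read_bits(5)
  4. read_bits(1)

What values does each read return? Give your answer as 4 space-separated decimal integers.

Answer: 758 30 11 1

Derivation:
Read 1: bits[0:10] width=10 -> value=758 (bin 1011110110); offset now 10 = byte 1 bit 2; 14 bits remain
Read 2: bits[10:17] width=7 -> value=30 (bin 0011110); offset now 17 = byte 2 bit 1; 7 bits remain
Read 3: bits[17:22] width=5 -> value=11 (bin 01011); offset now 22 = byte 2 bit 6; 2 bits remain
Read 4: bits[22:23] width=1 -> value=1 (bin 1); offset now 23 = byte 2 bit 7; 1 bits remain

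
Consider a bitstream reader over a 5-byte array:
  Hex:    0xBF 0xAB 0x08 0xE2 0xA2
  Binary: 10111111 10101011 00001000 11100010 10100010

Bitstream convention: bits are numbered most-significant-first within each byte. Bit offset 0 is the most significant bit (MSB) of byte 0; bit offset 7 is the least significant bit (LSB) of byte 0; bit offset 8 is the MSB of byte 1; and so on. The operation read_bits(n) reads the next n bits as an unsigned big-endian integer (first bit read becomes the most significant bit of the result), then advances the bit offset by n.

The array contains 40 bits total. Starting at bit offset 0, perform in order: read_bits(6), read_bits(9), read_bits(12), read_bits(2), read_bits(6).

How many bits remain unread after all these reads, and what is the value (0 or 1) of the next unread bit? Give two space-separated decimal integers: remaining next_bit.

Read 1: bits[0:6] width=6 -> value=47 (bin 101111); offset now 6 = byte 0 bit 6; 34 bits remain
Read 2: bits[6:15] width=9 -> value=469 (bin 111010101); offset now 15 = byte 1 bit 7; 25 bits remain
Read 3: bits[15:27] width=12 -> value=2119 (bin 100001000111); offset now 27 = byte 3 bit 3; 13 bits remain
Read 4: bits[27:29] width=2 -> value=0 (bin 00); offset now 29 = byte 3 bit 5; 11 bits remain
Read 5: bits[29:35] width=6 -> value=21 (bin 010101); offset now 35 = byte 4 bit 3; 5 bits remain

Answer: 5 0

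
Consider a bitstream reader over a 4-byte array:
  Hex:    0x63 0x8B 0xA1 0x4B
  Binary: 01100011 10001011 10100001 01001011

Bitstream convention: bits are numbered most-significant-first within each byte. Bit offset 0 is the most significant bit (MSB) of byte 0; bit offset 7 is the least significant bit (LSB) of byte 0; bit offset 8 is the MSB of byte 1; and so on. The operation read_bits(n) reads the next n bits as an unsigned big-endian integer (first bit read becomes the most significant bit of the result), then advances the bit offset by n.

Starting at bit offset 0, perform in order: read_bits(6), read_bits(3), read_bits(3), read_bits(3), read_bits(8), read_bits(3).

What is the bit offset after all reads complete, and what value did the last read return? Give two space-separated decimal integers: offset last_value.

Answer: 26 5

Derivation:
Read 1: bits[0:6] width=6 -> value=24 (bin 011000); offset now 6 = byte 0 bit 6; 26 bits remain
Read 2: bits[6:9] width=3 -> value=7 (bin 111); offset now 9 = byte 1 bit 1; 23 bits remain
Read 3: bits[9:12] width=3 -> value=0 (bin 000); offset now 12 = byte 1 bit 4; 20 bits remain
Read 4: bits[12:15] width=3 -> value=5 (bin 101); offset now 15 = byte 1 bit 7; 17 bits remain
Read 5: bits[15:23] width=8 -> value=208 (bin 11010000); offset now 23 = byte 2 bit 7; 9 bits remain
Read 6: bits[23:26] width=3 -> value=5 (bin 101); offset now 26 = byte 3 bit 2; 6 bits remain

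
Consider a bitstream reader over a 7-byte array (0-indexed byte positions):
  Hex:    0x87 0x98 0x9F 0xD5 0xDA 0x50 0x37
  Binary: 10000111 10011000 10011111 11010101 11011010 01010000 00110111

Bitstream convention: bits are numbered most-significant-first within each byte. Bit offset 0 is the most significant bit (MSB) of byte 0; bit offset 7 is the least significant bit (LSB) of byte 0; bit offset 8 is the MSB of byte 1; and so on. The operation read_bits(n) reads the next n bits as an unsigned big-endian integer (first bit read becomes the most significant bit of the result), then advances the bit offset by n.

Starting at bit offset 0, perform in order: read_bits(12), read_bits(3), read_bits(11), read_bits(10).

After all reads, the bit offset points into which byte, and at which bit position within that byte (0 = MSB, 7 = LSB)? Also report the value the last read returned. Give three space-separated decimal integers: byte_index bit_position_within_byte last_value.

Read 1: bits[0:12] width=12 -> value=2169 (bin 100001111001); offset now 12 = byte 1 bit 4; 44 bits remain
Read 2: bits[12:15] width=3 -> value=4 (bin 100); offset now 15 = byte 1 bit 7; 41 bits remain
Read 3: bits[15:26] width=11 -> value=639 (bin 01001111111); offset now 26 = byte 3 bit 2; 30 bits remain
Read 4: bits[26:36] width=10 -> value=349 (bin 0101011101); offset now 36 = byte 4 bit 4; 20 bits remain

Answer: 4 4 349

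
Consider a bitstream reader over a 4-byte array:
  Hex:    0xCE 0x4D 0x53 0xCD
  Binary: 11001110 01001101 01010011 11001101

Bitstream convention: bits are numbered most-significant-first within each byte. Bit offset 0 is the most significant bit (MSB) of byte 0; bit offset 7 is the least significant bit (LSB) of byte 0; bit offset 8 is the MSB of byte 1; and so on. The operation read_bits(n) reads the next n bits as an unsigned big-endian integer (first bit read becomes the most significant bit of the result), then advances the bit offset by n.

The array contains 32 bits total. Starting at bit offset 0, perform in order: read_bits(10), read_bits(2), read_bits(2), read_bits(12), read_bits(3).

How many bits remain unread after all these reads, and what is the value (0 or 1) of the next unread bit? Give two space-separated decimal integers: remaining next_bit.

Read 1: bits[0:10] width=10 -> value=825 (bin 1100111001); offset now 10 = byte 1 bit 2; 22 bits remain
Read 2: bits[10:12] width=2 -> value=0 (bin 00); offset now 12 = byte 1 bit 4; 20 bits remain
Read 3: bits[12:14] width=2 -> value=3 (bin 11); offset now 14 = byte 1 bit 6; 18 bits remain
Read 4: bits[14:26] width=12 -> value=1359 (bin 010101001111); offset now 26 = byte 3 bit 2; 6 bits remain
Read 5: bits[26:29] width=3 -> value=1 (bin 001); offset now 29 = byte 3 bit 5; 3 bits remain

Answer: 3 1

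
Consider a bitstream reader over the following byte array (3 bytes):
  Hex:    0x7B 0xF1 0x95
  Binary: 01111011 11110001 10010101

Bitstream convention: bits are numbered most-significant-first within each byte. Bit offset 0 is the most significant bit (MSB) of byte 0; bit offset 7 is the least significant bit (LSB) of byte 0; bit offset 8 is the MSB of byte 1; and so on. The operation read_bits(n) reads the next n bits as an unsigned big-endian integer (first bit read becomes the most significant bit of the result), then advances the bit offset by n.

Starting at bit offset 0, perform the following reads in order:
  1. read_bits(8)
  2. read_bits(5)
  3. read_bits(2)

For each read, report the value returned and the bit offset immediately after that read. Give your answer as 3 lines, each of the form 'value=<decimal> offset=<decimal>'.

Read 1: bits[0:8] width=8 -> value=123 (bin 01111011); offset now 8 = byte 1 bit 0; 16 bits remain
Read 2: bits[8:13] width=5 -> value=30 (bin 11110); offset now 13 = byte 1 bit 5; 11 bits remain
Read 3: bits[13:15] width=2 -> value=0 (bin 00); offset now 15 = byte 1 bit 7; 9 bits remain

Answer: value=123 offset=8
value=30 offset=13
value=0 offset=15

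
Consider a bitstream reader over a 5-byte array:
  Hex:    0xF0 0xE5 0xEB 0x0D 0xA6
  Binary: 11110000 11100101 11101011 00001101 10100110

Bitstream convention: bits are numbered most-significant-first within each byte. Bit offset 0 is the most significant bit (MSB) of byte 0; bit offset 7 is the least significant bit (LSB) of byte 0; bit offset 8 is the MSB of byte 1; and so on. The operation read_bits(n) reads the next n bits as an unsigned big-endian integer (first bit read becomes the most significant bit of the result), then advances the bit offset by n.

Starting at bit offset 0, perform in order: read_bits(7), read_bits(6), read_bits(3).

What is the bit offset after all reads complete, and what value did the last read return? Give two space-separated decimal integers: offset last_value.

Read 1: bits[0:7] width=7 -> value=120 (bin 1111000); offset now 7 = byte 0 bit 7; 33 bits remain
Read 2: bits[7:13] width=6 -> value=28 (bin 011100); offset now 13 = byte 1 bit 5; 27 bits remain
Read 3: bits[13:16] width=3 -> value=5 (bin 101); offset now 16 = byte 2 bit 0; 24 bits remain

Answer: 16 5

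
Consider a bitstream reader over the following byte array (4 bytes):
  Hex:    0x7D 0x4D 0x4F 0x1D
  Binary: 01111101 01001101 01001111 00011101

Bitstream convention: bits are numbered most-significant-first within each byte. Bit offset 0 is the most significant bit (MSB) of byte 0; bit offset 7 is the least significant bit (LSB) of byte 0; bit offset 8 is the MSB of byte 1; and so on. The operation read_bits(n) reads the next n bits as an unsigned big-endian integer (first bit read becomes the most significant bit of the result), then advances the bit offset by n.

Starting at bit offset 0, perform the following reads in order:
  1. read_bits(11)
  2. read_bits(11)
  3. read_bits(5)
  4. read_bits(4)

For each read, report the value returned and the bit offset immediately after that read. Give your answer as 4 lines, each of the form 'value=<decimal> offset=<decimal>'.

Read 1: bits[0:11] width=11 -> value=1002 (bin 01111101010); offset now 11 = byte 1 bit 3; 21 bits remain
Read 2: bits[11:22] width=11 -> value=851 (bin 01101010011); offset now 22 = byte 2 bit 6; 10 bits remain
Read 3: bits[22:27] width=5 -> value=24 (bin 11000); offset now 27 = byte 3 bit 3; 5 bits remain
Read 4: bits[27:31] width=4 -> value=14 (bin 1110); offset now 31 = byte 3 bit 7; 1 bits remain

Answer: value=1002 offset=11
value=851 offset=22
value=24 offset=27
value=14 offset=31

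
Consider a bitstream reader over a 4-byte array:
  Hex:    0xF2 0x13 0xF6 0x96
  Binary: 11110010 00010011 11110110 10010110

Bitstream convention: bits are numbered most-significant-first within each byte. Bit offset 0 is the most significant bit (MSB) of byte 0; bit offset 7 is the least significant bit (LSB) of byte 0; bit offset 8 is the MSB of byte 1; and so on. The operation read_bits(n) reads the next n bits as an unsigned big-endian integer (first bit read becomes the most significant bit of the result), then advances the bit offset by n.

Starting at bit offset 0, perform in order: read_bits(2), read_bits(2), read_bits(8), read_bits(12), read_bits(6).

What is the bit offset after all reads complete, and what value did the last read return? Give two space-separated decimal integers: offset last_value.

Answer: 30 37

Derivation:
Read 1: bits[0:2] width=2 -> value=3 (bin 11); offset now 2 = byte 0 bit 2; 30 bits remain
Read 2: bits[2:4] width=2 -> value=3 (bin 11); offset now 4 = byte 0 bit 4; 28 bits remain
Read 3: bits[4:12] width=8 -> value=33 (bin 00100001); offset now 12 = byte 1 bit 4; 20 bits remain
Read 4: bits[12:24] width=12 -> value=1014 (bin 001111110110); offset now 24 = byte 3 bit 0; 8 bits remain
Read 5: bits[24:30] width=6 -> value=37 (bin 100101); offset now 30 = byte 3 bit 6; 2 bits remain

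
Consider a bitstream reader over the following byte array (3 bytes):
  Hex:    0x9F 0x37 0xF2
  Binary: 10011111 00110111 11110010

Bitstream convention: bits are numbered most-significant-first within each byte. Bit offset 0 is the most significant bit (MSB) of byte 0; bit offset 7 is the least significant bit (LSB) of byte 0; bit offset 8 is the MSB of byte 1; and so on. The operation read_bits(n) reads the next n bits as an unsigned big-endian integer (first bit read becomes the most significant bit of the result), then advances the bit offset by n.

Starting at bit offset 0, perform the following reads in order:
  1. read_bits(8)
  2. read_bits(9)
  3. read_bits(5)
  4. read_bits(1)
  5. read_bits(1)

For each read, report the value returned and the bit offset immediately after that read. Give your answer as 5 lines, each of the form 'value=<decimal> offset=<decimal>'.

Answer: value=159 offset=8
value=111 offset=17
value=28 offset=22
value=1 offset=23
value=0 offset=24

Derivation:
Read 1: bits[0:8] width=8 -> value=159 (bin 10011111); offset now 8 = byte 1 bit 0; 16 bits remain
Read 2: bits[8:17] width=9 -> value=111 (bin 001101111); offset now 17 = byte 2 bit 1; 7 bits remain
Read 3: bits[17:22] width=5 -> value=28 (bin 11100); offset now 22 = byte 2 bit 6; 2 bits remain
Read 4: bits[22:23] width=1 -> value=1 (bin 1); offset now 23 = byte 2 bit 7; 1 bits remain
Read 5: bits[23:24] width=1 -> value=0 (bin 0); offset now 24 = byte 3 bit 0; 0 bits remain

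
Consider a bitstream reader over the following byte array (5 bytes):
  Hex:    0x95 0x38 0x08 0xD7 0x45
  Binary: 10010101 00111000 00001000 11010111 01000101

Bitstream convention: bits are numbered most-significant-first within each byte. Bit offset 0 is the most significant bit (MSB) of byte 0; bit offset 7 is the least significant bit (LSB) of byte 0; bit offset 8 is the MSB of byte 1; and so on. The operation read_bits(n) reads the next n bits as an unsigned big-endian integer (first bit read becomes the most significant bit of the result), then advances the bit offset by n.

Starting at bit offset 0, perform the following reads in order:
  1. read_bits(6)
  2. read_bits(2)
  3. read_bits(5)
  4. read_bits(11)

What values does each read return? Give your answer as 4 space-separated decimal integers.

Read 1: bits[0:6] width=6 -> value=37 (bin 100101); offset now 6 = byte 0 bit 6; 34 bits remain
Read 2: bits[6:8] width=2 -> value=1 (bin 01); offset now 8 = byte 1 bit 0; 32 bits remain
Read 3: bits[8:13] width=5 -> value=7 (bin 00111); offset now 13 = byte 1 bit 5; 27 bits remain
Read 4: bits[13:24] width=11 -> value=8 (bin 00000001000); offset now 24 = byte 3 bit 0; 16 bits remain

Answer: 37 1 7 8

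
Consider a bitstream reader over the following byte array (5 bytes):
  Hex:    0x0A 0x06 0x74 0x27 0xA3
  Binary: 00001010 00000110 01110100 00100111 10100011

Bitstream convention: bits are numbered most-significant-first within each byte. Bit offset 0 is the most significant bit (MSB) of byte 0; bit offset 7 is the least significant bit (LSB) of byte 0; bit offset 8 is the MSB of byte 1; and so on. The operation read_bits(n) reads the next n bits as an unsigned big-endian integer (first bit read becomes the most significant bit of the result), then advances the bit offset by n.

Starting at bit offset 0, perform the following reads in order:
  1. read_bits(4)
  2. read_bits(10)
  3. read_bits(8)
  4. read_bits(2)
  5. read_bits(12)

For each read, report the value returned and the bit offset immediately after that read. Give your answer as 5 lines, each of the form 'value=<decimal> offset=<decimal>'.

Answer: value=0 offset=4
value=641 offset=14
value=157 offset=22
value=0 offset=24
value=634 offset=36

Derivation:
Read 1: bits[0:4] width=4 -> value=0 (bin 0000); offset now 4 = byte 0 bit 4; 36 bits remain
Read 2: bits[4:14] width=10 -> value=641 (bin 1010000001); offset now 14 = byte 1 bit 6; 26 bits remain
Read 3: bits[14:22] width=8 -> value=157 (bin 10011101); offset now 22 = byte 2 bit 6; 18 bits remain
Read 4: bits[22:24] width=2 -> value=0 (bin 00); offset now 24 = byte 3 bit 0; 16 bits remain
Read 5: bits[24:36] width=12 -> value=634 (bin 001001111010); offset now 36 = byte 4 bit 4; 4 bits remain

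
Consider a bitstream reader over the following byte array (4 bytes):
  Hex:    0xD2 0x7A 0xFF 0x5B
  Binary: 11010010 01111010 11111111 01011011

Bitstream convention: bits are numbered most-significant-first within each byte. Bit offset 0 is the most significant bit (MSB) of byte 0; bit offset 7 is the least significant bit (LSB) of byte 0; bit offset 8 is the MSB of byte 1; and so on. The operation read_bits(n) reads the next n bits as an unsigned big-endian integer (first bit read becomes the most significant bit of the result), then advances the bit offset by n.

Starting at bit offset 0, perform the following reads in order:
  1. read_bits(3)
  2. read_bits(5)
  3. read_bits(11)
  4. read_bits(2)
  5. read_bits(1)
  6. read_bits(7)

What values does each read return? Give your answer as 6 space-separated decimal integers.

Read 1: bits[0:3] width=3 -> value=6 (bin 110); offset now 3 = byte 0 bit 3; 29 bits remain
Read 2: bits[3:8] width=5 -> value=18 (bin 10010); offset now 8 = byte 1 bit 0; 24 bits remain
Read 3: bits[8:19] width=11 -> value=983 (bin 01111010111); offset now 19 = byte 2 bit 3; 13 bits remain
Read 4: bits[19:21] width=2 -> value=3 (bin 11); offset now 21 = byte 2 bit 5; 11 bits remain
Read 5: bits[21:22] width=1 -> value=1 (bin 1); offset now 22 = byte 2 bit 6; 10 bits remain
Read 6: bits[22:29] width=7 -> value=107 (bin 1101011); offset now 29 = byte 3 bit 5; 3 bits remain

Answer: 6 18 983 3 1 107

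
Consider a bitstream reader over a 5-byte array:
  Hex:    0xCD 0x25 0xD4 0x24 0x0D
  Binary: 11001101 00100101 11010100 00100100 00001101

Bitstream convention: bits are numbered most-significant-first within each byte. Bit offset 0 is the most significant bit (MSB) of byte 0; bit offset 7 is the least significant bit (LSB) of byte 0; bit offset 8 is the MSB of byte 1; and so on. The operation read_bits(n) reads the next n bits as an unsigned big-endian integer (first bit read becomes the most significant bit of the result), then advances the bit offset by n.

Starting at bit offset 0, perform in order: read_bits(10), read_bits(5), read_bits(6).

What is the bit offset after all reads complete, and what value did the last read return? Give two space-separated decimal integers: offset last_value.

Answer: 21 58

Derivation:
Read 1: bits[0:10] width=10 -> value=820 (bin 1100110100); offset now 10 = byte 1 bit 2; 30 bits remain
Read 2: bits[10:15] width=5 -> value=18 (bin 10010); offset now 15 = byte 1 bit 7; 25 bits remain
Read 3: bits[15:21] width=6 -> value=58 (bin 111010); offset now 21 = byte 2 bit 5; 19 bits remain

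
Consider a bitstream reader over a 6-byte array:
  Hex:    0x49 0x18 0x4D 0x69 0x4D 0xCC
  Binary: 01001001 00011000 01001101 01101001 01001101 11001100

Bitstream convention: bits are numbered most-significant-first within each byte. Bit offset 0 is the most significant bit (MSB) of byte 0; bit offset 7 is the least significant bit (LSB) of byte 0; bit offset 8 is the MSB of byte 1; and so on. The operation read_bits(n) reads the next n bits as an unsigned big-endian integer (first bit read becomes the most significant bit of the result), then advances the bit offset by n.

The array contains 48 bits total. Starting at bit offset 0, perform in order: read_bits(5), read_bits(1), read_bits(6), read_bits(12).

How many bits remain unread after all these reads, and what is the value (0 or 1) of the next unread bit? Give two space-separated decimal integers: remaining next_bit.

Read 1: bits[0:5] width=5 -> value=9 (bin 01001); offset now 5 = byte 0 bit 5; 43 bits remain
Read 2: bits[5:6] width=1 -> value=0 (bin 0); offset now 6 = byte 0 bit 6; 42 bits remain
Read 3: bits[6:12] width=6 -> value=17 (bin 010001); offset now 12 = byte 1 bit 4; 36 bits remain
Read 4: bits[12:24] width=12 -> value=2125 (bin 100001001101); offset now 24 = byte 3 bit 0; 24 bits remain

Answer: 24 0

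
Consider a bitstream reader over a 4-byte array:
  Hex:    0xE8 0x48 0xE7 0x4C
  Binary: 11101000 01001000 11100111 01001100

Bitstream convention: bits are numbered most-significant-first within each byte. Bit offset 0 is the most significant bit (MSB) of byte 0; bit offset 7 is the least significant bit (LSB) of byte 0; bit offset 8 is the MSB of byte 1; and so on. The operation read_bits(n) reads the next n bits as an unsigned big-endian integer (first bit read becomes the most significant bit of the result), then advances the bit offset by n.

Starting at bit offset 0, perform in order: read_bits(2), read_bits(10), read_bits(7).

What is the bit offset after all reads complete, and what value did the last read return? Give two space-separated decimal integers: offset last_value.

Read 1: bits[0:2] width=2 -> value=3 (bin 11); offset now 2 = byte 0 bit 2; 30 bits remain
Read 2: bits[2:12] width=10 -> value=644 (bin 1010000100); offset now 12 = byte 1 bit 4; 20 bits remain
Read 3: bits[12:19] width=7 -> value=71 (bin 1000111); offset now 19 = byte 2 bit 3; 13 bits remain

Answer: 19 71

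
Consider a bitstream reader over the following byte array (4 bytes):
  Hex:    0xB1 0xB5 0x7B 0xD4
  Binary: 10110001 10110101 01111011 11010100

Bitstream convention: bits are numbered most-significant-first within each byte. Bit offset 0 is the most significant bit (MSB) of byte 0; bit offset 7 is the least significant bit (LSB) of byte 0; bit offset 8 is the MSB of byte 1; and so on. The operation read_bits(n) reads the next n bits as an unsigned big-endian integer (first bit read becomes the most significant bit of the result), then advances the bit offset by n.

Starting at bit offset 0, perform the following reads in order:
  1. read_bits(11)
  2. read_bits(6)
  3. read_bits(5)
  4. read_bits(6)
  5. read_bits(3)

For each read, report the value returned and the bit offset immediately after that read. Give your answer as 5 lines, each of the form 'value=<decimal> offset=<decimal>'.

Read 1: bits[0:11] width=11 -> value=1421 (bin 10110001101); offset now 11 = byte 1 bit 3; 21 bits remain
Read 2: bits[11:17] width=6 -> value=42 (bin 101010); offset now 17 = byte 2 bit 1; 15 bits remain
Read 3: bits[17:22] width=5 -> value=30 (bin 11110); offset now 22 = byte 2 bit 6; 10 bits remain
Read 4: bits[22:28] width=6 -> value=61 (bin 111101); offset now 28 = byte 3 bit 4; 4 bits remain
Read 5: bits[28:31] width=3 -> value=2 (bin 010); offset now 31 = byte 3 bit 7; 1 bits remain

Answer: value=1421 offset=11
value=42 offset=17
value=30 offset=22
value=61 offset=28
value=2 offset=31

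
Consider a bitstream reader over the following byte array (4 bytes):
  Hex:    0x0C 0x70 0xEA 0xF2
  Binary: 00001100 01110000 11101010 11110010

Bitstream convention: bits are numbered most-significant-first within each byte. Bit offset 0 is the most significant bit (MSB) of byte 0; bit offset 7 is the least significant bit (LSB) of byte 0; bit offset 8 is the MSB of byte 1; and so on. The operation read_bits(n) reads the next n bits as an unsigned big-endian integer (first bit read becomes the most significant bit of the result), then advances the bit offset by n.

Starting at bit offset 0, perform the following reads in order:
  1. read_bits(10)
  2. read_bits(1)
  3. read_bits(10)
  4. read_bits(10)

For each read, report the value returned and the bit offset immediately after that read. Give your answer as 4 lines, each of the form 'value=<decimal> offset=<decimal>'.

Read 1: bits[0:10] width=10 -> value=49 (bin 0000110001); offset now 10 = byte 1 bit 2; 22 bits remain
Read 2: bits[10:11] width=1 -> value=1 (bin 1); offset now 11 = byte 1 bit 3; 21 bits remain
Read 3: bits[11:21] width=10 -> value=541 (bin 1000011101); offset now 21 = byte 2 bit 5; 11 bits remain
Read 4: bits[21:31] width=10 -> value=377 (bin 0101111001); offset now 31 = byte 3 bit 7; 1 bits remain

Answer: value=49 offset=10
value=1 offset=11
value=541 offset=21
value=377 offset=31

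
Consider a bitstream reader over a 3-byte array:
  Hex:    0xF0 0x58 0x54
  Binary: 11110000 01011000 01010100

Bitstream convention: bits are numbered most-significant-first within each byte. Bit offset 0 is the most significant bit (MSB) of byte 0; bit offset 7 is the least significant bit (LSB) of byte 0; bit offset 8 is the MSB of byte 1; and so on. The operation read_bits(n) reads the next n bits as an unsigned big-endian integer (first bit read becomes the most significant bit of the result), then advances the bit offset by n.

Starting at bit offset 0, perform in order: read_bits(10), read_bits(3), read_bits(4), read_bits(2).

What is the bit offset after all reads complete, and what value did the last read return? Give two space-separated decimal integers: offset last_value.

Read 1: bits[0:10] width=10 -> value=961 (bin 1111000001); offset now 10 = byte 1 bit 2; 14 bits remain
Read 2: bits[10:13] width=3 -> value=3 (bin 011); offset now 13 = byte 1 bit 5; 11 bits remain
Read 3: bits[13:17] width=4 -> value=0 (bin 0000); offset now 17 = byte 2 bit 1; 7 bits remain
Read 4: bits[17:19] width=2 -> value=2 (bin 10); offset now 19 = byte 2 bit 3; 5 bits remain

Answer: 19 2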